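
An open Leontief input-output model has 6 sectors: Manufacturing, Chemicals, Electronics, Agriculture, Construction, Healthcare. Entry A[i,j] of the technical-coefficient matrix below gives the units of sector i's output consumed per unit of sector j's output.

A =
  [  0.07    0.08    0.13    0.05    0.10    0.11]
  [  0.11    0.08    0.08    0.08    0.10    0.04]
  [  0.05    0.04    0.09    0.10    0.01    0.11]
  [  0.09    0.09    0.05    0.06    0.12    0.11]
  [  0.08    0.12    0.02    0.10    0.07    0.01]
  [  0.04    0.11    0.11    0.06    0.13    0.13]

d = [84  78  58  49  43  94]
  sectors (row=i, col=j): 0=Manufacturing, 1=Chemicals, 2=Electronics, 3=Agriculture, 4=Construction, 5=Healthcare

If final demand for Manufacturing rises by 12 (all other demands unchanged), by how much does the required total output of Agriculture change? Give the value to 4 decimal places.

1.9799

Form M = I − A:
  [  0.93   -0.08   -0.13   -0.05   -0.10   -0.11]
  [ -0.11    0.92   -0.08   -0.08   -0.10   -0.04]
  [ -0.05   -0.04    0.91   -0.10   -0.01   -0.11]
  [ -0.09   -0.09   -0.05    0.94   -0.12   -0.11]
  [ -0.08   -0.12   -0.02   -0.10    0.93   -0.01]
  [ -0.04   -0.11   -0.11   -0.06   -0.13    0.87]
Leontief inverse L = M⁻¹:
  [  1.1442    0.1698    0.2137    0.1307    0.1882    0.1982]
  [  0.1811    1.1620    0.1545    0.1518    0.1821    0.1172]
  [  0.1052    0.1077    1.1563    0.1583    0.0817    0.1854]
  [  0.1650    0.1818    0.1299    1.1367    0.2122    0.1918]
  [  0.1431    0.1887    0.0793    0.1580    1.1420    0.0699]
  [  0.1216    0.2091    0.1964    0.1472    0.2273    1.2205]
Total output x = L · d:
  x_0 = 1.1442·84 + 0.1698·78 + 0.2137·58 + 0.1307·49 + 0.1882·43 + 0.1982·94 = 154.8745
  x_1 = 0.1811·84 + 1.1620·78 + 0.1545·58 + 0.1518·49 + 0.1821·43 + 0.1172·94 = 141.0984
  x_2 = 0.1052·84 + 0.1077·78 + 1.1563·58 + 0.1583·49 + 0.0817·43 + 0.1854·94 = 113.0062
  x_3 = 0.1650·84 + 0.1818·78 + 0.1299·58 + 1.1367·49 + 0.2122·43 + 0.1918·94 = 118.4218
  x_4 = 0.1431·84 + 0.1887·78 + 0.0793·58 + 0.1580·49 + 1.1420·43 + 0.0699·94 = 94.7530
  x_5 = 0.1216·84 + 0.2091·78 + 0.1964·58 + 0.1472·49 + 0.2273·43 + 1.2205·94 = 169.6203
Δx_3 = L[3,0] · Δd_0 = 0.1650 · 12 = 1.9799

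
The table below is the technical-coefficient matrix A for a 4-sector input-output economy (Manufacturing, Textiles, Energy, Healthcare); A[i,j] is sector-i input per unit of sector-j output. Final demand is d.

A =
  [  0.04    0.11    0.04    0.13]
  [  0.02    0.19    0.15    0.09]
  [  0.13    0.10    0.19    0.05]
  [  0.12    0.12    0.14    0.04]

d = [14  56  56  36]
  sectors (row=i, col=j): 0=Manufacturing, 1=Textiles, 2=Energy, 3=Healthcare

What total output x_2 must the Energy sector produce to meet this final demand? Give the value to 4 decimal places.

91.1055

Form M = I − A:
  [  0.96   -0.11   -0.04   -0.13]
  [ -0.02    0.81   -0.15   -0.09]
  [ -0.13   -0.10    0.81   -0.05]
  [ -0.12   -0.12   -0.14    0.96]
Leontief inverse L = M⁻¹:
  [  1.0827    0.1868    0.1175    0.1703]
  [  0.0821    1.3009    0.2704    0.1472]
  [  0.1947    0.2039    1.3015    0.1133]
  [  0.1740    0.2157    0.2383    1.0979]
Total output x = L · d:
  x_0 = 1.0827·14 + 0.1868·56 + 0.1175·56 + 0.1703·36 = 38.3253
  x_1 = 0.0821·14 + 1.3009·56 + 0.2704·56 + 0.1472·36 = 94.4404
  x_2 = 0.1947·14 + 0.2039·56 + 1.3015·56 + 0.1133·36 = 91.1055
  x_3 = 0.1740·14 + 0.2157·56 + 0.2383·56 + 1.0979·36 = 67.3819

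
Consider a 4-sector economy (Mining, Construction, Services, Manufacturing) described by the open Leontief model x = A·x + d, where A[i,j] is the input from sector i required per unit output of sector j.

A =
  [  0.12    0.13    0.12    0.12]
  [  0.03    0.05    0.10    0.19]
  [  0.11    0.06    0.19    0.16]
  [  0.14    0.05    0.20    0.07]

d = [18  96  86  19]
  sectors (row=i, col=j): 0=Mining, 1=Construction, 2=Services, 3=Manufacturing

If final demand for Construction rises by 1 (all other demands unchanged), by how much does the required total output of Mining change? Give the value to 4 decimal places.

0.1956

Form M = I − A:
  [  0.88   -0.13   -0.12   -0.12]
  [ -0.03    0.95   -0.10   -0.19]
  [ -0.11   -0.06    0.81   -0.16]
  [ -0.14   -0.05   -0.20    0.93]
Leontief inverse L = M⁻¹:
  [  1.2145    0.1956    0.2638    0.2421]
  [  0.1086    1.0959    0.2195    0.2757]
  [  0.2196    0.1307    1.3544    0.2881]
  [  0.2359    0.1165    0.3428    1.1885]
Total output x = L · d:
  x_0 = 1.2145·18 + 0.1956·96 + 0.2638·86 + 0.2421·19 = 67.9294
  x_1 = 0.1086·18 + 1.0959·96 + 0.2195·86 + 0.2757·19 = 131.2694
  x_2 = 0.2196·18 + 0.1307·96 + 1.3544·86 + 0.2881·19 = 138.4525
  x_3 = 0.2359·18 + 0.1165·96 + 0.3428·86 + 1.1885·19 = 67.4883
Δx_0 = L[0,1] · Δd_1 = 0.1956 · 1 = 0.1956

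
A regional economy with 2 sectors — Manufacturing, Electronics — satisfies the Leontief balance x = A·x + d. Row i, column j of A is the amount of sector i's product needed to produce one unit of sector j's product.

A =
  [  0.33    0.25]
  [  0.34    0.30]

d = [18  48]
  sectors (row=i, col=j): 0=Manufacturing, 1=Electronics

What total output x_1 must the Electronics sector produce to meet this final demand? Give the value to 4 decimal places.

Form M = I − A:
  [  0.67   -0.25]
  [ -0.34    0.70]
Leontief inverse L = M⁻¹:
  [  1.8229    0.6510]
  [  0.8854    1.7448]
Total output x = L · d:
  x_0 = 1.8229·18 + 0.6510·48 = 64.0625
  x_1 = 0.8854·18 + 1.7448·48 = 99.6875

99.6875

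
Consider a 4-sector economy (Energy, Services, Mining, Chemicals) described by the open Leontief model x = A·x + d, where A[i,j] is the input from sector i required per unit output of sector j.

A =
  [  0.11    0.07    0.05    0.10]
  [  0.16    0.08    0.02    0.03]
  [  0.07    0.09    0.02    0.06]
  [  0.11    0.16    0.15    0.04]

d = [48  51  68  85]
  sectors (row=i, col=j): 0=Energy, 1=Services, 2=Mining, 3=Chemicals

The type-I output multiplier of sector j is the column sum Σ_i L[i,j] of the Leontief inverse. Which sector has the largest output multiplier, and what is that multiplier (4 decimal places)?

Form M = I − A:
  [  0.89   -0.07   -0.05   -0.10]
  [ -0.16    0.92   -0.02   -0.03]
  [ -0.07   -0.09    0.98   -0.06]
  [ -0.11   -0.16   -0.15    0.96]
Leontief inverse L = M⁻¹:
  [  1.1677    0.1196    0.0820    0.1305]
  [  0.2117    1.1176    0.0427    0.0596]
  [  0.1143    0.1246    1.0412    0.0809]
  [  0.1869    0.2194    0.1792    1.0792]
Total output x = L · d:
  x_0 = 1.1677·48 + 0.1196·51 + 0.0820·68 + 0.1305·85 = 78.8125
  x_1 = 0.2117·48 + 1.1176·51 + 0.0427·68 + 0.0596·85 = 75.1334
  x_2 = 0.1143·48 + 0.1246·51 + 1.0412·68 + 0.0809·85 = 89.5140
  x_3 = 0.1869·48 + 0.2194·51 + 0.1792·68 + 1.0792·85 = 124.0811
Output multipliers (column sums of L):
  Energy: 1.6805
  Services: 1.5812
  Mining: 1.3451
  Chemicals: 1.3502

Energy (1.6805)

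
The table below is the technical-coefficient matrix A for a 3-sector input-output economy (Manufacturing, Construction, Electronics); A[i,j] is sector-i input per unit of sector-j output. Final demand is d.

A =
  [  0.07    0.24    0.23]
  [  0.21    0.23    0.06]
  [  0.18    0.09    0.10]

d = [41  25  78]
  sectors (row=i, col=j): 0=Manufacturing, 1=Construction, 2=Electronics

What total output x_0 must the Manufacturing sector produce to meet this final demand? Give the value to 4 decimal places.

Form M = I − A:
  [  0.93   -0.24   -0.23]
  [ -0.21    0.77   -0.06]
  [ -0.18   -0.09    0.90]
Leontief inverse L = M⁻¹:
  [  1.2383    0.4263    0.3449]
  [  0.3598    1.4328    0.1875]
  [  0.2836    0.2285    1.1988]
Total output x = L · d:
  x_0 = 1.2383·41 + 0.4263·25 + 0.3449·78 = 88.3250
  x_1 = 0.3598·41 + 1.4328·25 + 0.1875·78 = 65.1939
  x_2 = 0.2836·41 + 0.2285·25 + 1.1988·78 = 110.8511

88.3250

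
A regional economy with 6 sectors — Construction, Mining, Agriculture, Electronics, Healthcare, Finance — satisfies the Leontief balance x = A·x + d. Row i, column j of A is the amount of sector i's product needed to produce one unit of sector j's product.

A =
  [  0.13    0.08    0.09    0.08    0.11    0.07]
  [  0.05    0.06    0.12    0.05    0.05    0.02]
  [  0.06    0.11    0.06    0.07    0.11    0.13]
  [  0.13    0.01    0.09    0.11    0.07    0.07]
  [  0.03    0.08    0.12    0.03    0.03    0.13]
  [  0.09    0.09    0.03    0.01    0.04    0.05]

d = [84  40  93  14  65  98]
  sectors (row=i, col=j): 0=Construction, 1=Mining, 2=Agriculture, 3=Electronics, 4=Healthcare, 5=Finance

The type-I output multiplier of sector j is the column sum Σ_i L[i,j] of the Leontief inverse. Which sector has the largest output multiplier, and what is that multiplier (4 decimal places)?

Agriculture (1.9094)

Form M = I − A:
  [  0.87   -0.08   -0.09   -0.08   -0.11   -0.07]
  [ -0.05    0.94   -0.12   -0.05   -0.05   -0.02]
  [ -0.06   -0.11    0.94   -0.07   -0.11   -0.13]
  [ -0.13   -0.01   -0.09    0.89   -0.07   -0.07]
  [ -0.03   -0.08   -0.12   -0.03    0.97   -0.13]
  [ -0.09   -0.09   -0.03   -0.01   -0.04    0.95]
Leontief inverse L = M⁻¹:
  [  1.2135    0.1556    0.1775    0.1396    0.1821    0.1522]
  [  0.1002    1.1092    0.1746    0.0892    0.0979    0.0746]
  [  0.1335    0.1798    1.1392    0.1197    0.1706    0.2017]
  [  0.2093    0.0747    0.1631    1.1656    0.1361    0.1438]
  [  0.0868    0.1386    0.1764    0.0680    1.0805    0.1863]
  [  0.1345    0.1321    0.0785    0.0406    0.0788    1.0898]
Total output x = L · d:
  x_0 = 1.2135·84 + 0.1556·40 + 0.1775·93 + 0.1396·14 + 0.1821·65 + 0.1522·98 = 153.3760
  x_1 = 0.1002·84 + 1.1092·40 + 0.1746·93 + 0.0892·14 + 0.0979·65 + 0.0746·98 = 83.9435
  x_2 = 0.1335·84 + 0.1798·40 + 1.1392·93 + 0.1197·14 + 0.1706·65 + 0.2017·98 = 156.8844
  x_3 = 0.2093·84 + 0.0747·40 + 0.1631·93 + 1.1656·14 + 0.1361·65 + 0.1438·98 = 75.0027
  x_4 = 0.0868·84 + 0.1386·40 + 0.1764·93 + 0.0680·14 + 1.0805·65 + 0.1863·98 = 118.6831
  x_5 = 0.1345·84 + 0.1321·40 + 0.0785·93 + 0.0406·14 + 0.0788·65 + 1.0898·98 = 136.3817
Output multipliers (column sums of L):
  Construction: 1.8779
  Mining: 1.7899
  Agriculture: 1.9094
  Electronics: 1.6228
  Healthcare: 1.7460
  Finance: 1.8485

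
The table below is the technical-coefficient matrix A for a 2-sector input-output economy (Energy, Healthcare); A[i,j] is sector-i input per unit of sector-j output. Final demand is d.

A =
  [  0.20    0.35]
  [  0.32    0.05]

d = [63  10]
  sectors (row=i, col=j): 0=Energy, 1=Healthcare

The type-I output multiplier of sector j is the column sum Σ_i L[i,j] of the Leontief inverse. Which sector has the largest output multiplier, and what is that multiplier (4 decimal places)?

Energy (1.9599)

Form M = I − A:
  [  0.80   -0.35]
  [ -0.32    0.95]
Leontief inverse L = M⁻¹:
  [  1.4660    0.5401]
  [  0.4938    1.2346]
Total output x = L · d:
  x_0 = 1.4660·63 + 0.5401·10 = 97.7623
  x_1 = 0.4938·63 + 1.2346·10 = 43.4568
Output multipliers (column sums of L):
  Energy: 1.9599
  Healthcare: 1.7747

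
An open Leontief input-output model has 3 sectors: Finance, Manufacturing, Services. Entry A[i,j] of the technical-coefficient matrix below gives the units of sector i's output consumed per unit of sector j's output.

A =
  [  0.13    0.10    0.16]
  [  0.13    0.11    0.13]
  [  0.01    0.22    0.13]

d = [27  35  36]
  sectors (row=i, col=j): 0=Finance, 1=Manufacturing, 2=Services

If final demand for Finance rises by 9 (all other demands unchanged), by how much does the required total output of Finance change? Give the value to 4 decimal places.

Form M = I − A:
  [  0.87   -0.10   -0.16]
  [ -0.13    0.89   -0.13]
  [ -0.01   -0.22    0.87]
Leontief inverse L = M⁻¹:
  [  1.1812    0.1936    0.2462]
  [  0.1812    1.1964    0.2121]
  [  0.0594    0.3048    1.2059]
Total output x = L · d:
  x_0 = 1.1812·27 + 0.1936·35 + 0.2462·36 = 47.5280
  x_1 = 0.1812·27 + 1.1964·35 + 0.2121·36 = 54.4015
  x_2 = 0.0594·27 + 0.3048·35 + 1.2059·36 = 55.6823
Δx_0 = L[0,0] · Δd_0 = 1.1812 · 9 = 10.6306

10.6306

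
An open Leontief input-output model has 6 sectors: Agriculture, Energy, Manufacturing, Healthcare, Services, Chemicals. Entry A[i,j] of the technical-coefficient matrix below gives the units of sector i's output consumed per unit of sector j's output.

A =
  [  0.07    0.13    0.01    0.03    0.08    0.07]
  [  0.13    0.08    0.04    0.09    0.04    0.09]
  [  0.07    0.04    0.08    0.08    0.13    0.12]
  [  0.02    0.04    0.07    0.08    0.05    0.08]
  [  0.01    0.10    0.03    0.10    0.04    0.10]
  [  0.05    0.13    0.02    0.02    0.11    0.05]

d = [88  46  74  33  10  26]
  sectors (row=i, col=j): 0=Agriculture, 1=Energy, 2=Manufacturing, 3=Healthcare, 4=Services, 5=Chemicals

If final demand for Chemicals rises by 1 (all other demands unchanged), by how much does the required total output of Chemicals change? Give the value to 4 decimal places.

1.1044

Form M = I − A:
  [  0.93   -0.13   -0.01   -0.03   -0.08   -0.07]
  [ -0.13    0.92   -0.04   -0.09   -0.04   -0.09]
  [ -0.07   -0.04    0.92   -0.08   -0.13   -0.12]
  [ -0.02   -0.04   -0.07    0.92   -0.05   -0.08]
  [ -0.01   -0.10   -0.03   -0.10    0.96   -0.10]
  [ -0.05   -0.13   -0.02   -0.02   -0.11    0.95]
Leontief inverse L = M⁻¹:
  [  1.1143    0.1930    0.0329    0.0742    0.1234    0.1238]
  [  0.1787    1.1534    0.0691    0.1385    0.0971    0.1531]
  [  0.1160    0.1192    1.1144    0.1377    0.1948    0.1927]
  [  0.0515    0.0884    0.0954    1.1186    0.0938    0.1283]
  [  0.0488    0.1549    0.0568    0.1429    1.0847    0.1517]
  [  0.0923    0.1903    0.0432    0.0659    0.1515    1.1044]
Total output x = L · d:
  x_0 = 1.1143·88 + 0.1930·46 + 0.0329·74 + 0.0742·33 + 0.1234·10 + 0.1238·26 = 116.2689
  x_1 = 0.1787·88 + 1.1534·46 + 0.0691·74 + 0.1385·33 + 0.0971·10 + 0.1531·26 = 83.4185
  x_2 = 0.1160·88 + 0.1192·46 + 1.1144·74 + 0.1377·33 + 0.1948·10 + 0.1927·26 = 109.6597
  x_3 = 0.0515·88 + 0.0884·46 + 0.0954·74 + 1.1186·33 + 0.0938·10 + 0.1283·26 = 56.8402
  x_4 = 0.0488·88 + 0.1549·46 + 0.0568·74 + 0.1429·33 + 1.0847·10 + 0.1517·26 = 35.1312
  x_5 = 0.0923·88 + 0.1903·46 + 0.0432·74 + 0.0659·33 + 0.1515·10 + 1.1044·26 = 52.4761
Δx_5 = L[5,5] · Δd_5 = 1.1044 · 1 = 1.1044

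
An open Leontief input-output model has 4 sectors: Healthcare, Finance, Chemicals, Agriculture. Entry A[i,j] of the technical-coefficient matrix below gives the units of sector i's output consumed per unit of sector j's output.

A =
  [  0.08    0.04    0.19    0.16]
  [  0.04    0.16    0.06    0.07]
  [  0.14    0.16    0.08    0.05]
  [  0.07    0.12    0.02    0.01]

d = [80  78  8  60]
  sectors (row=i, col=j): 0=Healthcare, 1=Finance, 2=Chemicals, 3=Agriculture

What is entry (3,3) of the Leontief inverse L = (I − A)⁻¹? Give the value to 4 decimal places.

Form M = I − A:
  [  0.92   -0.04   -0.19   -0.16]
  [ -0.04    0.84   -0.06   -0.07]
  [ -0.14   -0.16    0.92   -0.05]
  [ -0.07   -0.12   -0.02    0.99]
Leontief inverse L = M⁻¹:
  [  1.1465    0.1318    0.2499    0.2072]
  [  0.0762    1.2277    0.0981    0.1041]
  [  0.1928    0.2424    1.1449    0.1061]
  [  0.0942    0.1630    0.0527    1.0395]
Total output x = L · d:
  x_0 = 1.1465·80 + 0.1318·78 + 0.2499·8 + 0.2072·60 = 116.4308
  x_1 = 0.0762·80 + 1.2277·78 + 0.0981·8 + 0.1041·60 = 108.8834
  x_2 = 0.1928·80 + 0.2424·78 + 1.1449·8 + 0.1061·60 = 49.8629
  x_3 = 0.0942·80 + 0.1630·78 + 0.0527·8 + 1.0395·60 = 83.0439

L[3,3] = 1.0395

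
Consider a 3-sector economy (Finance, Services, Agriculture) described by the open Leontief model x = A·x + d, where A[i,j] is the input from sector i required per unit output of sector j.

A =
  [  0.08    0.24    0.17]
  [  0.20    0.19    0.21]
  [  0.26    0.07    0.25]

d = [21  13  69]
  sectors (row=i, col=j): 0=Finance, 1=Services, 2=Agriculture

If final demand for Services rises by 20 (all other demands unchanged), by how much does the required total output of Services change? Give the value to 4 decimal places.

28.1953

Form M = I − A:
  [  0.92   -0.24   -0.17]
  [ -0.20    0.81   -0.21]
  [ -0.26   -0.07    0.75]
Leontief inverse L = M⁻¹:
  [  1.2941    0.4189    0.4106]
  [  0.4466    1.4098    0.4960]
  [  0.4903    0.2768    1.5220]
Total output x = L · d:
  x_0 = 1.2941·21 + 0.4189·13 + 0.4106·69 = 60.9540
  x_1 = 0.4466·21 + 1.4098·13 + 0.4960·69 = 61.9284
  x_2 = 0.4903·21 + 0.2768·13 + 1.5220·69 = 118.9107
Δx_1 = L[1,1] · Δd_1 = 1.4098 · 20 = 28.1953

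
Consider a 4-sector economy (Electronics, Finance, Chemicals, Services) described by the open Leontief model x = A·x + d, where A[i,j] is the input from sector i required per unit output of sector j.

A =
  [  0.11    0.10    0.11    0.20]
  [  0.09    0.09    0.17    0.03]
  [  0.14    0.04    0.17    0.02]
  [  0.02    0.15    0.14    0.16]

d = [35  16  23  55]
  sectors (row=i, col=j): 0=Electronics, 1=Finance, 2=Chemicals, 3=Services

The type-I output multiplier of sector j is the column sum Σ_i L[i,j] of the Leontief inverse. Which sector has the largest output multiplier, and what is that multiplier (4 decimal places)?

Form M = I − A:
  [  0.89   -0.10   -0.11   -0.20]
  [ -0.09    0.91   -0.17   -0.03]
  [ -0.14   -0.04    0.83   -0.02]
  [ -0.02   -0.15   -0.14    0.84]
Leontief inverse L = M⁻¹:
  [  1.1882    0.1901    0.2463    0.2956]
  [  0.1598    1.1424    0.2695    0.0853]
  [  0.2103    0.0925    1.2657    0.0835]
  [  0.0919    0.2239    0.2650    1.2267]
Total output x = L · d:
  x_0 = 1.1882·35 + 0.1901·16 + 0.2463·23 + 0.2956·55 = 66.5486
  x_1 = 0.1598·35 + 1.1424·16 + 0.2695·23 + 0.0853·55 = 34.7618
  x_2 = 0.2103·35 + 0.0925·16 + 1.2657·23 + 0.0835·55 = 42.5476
  x_3 = 0.0919·35 + 0.2239·16 + 0.2650·23 + 1.2267·55 = 80.3594
Output multipliers (column sums of L):
  Electronics: 1.6503
  Finance: 1.6489
  Chemicals: 2.0465
  Services: 1.6910

Chemicals (2.0465)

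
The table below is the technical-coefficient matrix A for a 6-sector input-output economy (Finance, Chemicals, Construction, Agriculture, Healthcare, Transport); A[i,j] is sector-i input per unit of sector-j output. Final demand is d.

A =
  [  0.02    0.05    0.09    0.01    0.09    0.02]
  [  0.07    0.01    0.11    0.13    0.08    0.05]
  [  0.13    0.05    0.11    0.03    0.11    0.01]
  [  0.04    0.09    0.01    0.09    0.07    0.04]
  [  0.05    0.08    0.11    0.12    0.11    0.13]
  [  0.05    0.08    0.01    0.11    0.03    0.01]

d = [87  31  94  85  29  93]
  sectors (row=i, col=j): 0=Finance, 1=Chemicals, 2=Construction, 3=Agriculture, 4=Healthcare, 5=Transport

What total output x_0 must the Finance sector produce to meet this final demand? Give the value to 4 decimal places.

Form M = I − A:
  [  0.98   -0.05   -0.09   -0.01   -0.09   -0.02]
  [ -0.07    0.99   -0.11   -0.13   -0.08   -0.05]
  [ -0.13   -0.05    0.89   -0.03   -0.11   -0.01]
  [ -0.04   -0.09   -0.01    0.91   -0.07   -0.04]
  [ -0.05   -0.08   -0.11   -0.12    0.89   -0.13]
  [ -0.05   -0.08   -0.01   -0.11   -0.03    0.99]
Leontief inverse L = M⁻¹:
  [  1.0553    0.0795    0.1345    0.0510    0.1361    0.0466]
  [  0.1168    1.0598    0.1638    0.1874    0.1449    0.0841]
  [  0.1779    0.0944    1.1770    0.0837    0.1801    0.0473]
  [  0.0719    0.1252    0.0508    1.1431    0.1171    0.0699]
  [  0.1126    0.1442    0.1809    0.2064    1.1925    0.1763]
  [  0.0759    0.1089    0.0430    0.1518    0.0695    1.0328]
Total output x = L · d:
  x_0 = 1.0553·87 + 0.0795·31 + 0.1345·94 + 0.0510·85 + 0.1361·29 + 0.0466·93 = 119.5287
  x_1 = 0.1168·87 + 1.0598·31 + 0.1638·94 + 0.1874·85 + 0.1449·29 + 0.0841·93 = 86.3555
  x_2 = 0.1779·87 + 0.0944·31 + 1.1770·94 + 0.0837·85 + 0.1801·29 + 0.0473·93 = 145.7775
  x_3 = 0.0719·87 + 0.1252·31 + 0.0508·94 + 1.1431·85 + 0.1171·29 + 0.0699·93 = 121.9735
  x_4 = 0.1126·87 + 0.1442·31 + 0.1809·94 + 0.2064·85 + 1.1925·29 + 0.1763·93 = 99.7839
  x_5 = 0.0759·87 + 0.1089·31 + 0.0430·94 + 0.1518·85 + 0.0695·29 + 1.0328·93 = 125.0033

119.5287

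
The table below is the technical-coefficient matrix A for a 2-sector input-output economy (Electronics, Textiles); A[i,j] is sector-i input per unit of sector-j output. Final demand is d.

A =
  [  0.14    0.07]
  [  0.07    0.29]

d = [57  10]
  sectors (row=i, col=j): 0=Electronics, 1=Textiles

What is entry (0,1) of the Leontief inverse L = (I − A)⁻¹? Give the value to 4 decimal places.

L[0,1] = 0.1156

Form M = I − A:
  [  0.86   -0.07]
  [ -0.07    0.71]
Leontief inverse L = M⁻¹:
  [  1.1722    0.1156]
  [  0.1156    1.4198]
Total output x = L · d:
  x_0 = 1.1722·57 + 0.1156·10 = 67.9709
  x_1 = 0.1156·57 + 1.4198·10 = 20.7859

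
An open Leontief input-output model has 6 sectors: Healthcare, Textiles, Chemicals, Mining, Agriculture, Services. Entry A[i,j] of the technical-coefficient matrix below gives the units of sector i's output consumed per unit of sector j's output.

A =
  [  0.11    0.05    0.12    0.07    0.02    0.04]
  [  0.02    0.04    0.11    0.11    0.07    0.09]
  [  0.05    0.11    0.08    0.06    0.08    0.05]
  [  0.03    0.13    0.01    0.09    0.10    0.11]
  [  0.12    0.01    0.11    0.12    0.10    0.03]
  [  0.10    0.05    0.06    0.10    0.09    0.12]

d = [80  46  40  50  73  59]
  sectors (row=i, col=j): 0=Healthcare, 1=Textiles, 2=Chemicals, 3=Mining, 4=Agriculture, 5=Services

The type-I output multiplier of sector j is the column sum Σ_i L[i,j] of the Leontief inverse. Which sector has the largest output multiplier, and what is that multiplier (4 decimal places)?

Mining (2.0168)

Form M = I − A:
  [  0.89   -0.05   -0.12   -0.07   -0.02   -0.04]
  [ -0.02    0.96   -0.11   -0.11   -0.07   -0.09]
  [ -0.05   -0.11    0.92   -0.06   -0.08   -0.05]
  [ -0.03   -0.13   -0.01    0.91   -0.10   -0.11]
  [ -0.12   -0.01   -0.11   -0.12    0.90   -0.03]
  [ -0.10   -0.05   -0.06   -0.10   -0.09    0.88]
Leontief inverse L = M⁻¹:
  [  1.1611    0.1049    0.1804    0.1339    0.0742    0.0930]
  [  0.0764    1.0996    0.1700    0.1851    0.1382    0.1534]
  [  0.1038    0.1619    1.1454    0.1337    0.1424    0.1079]
  [  0.0917    0.1843    0.0791    1.1760    0.1721    0.1804]
  [  0.1863    0.0744    0.1810    0.1993    1.1684    0.0911]
  [  0.1728    0.1140    0.1357    0.1889    0.1650    1.1928]
Total output x = L · d:
  x_0 = 1.1611·80 + 0.1049·46 + 0.1804·40 + 0.1339·50 + 0.0742·73 + 0.0930·59 = 122.5201
  x_1 = 0.0764·80 + 1.0996·46 + 0.1700·40 + 0.1851·50 + 0.1382·73 + 0.1534·59 = 91.8919
  x_2 = 0.1038·80 + 0.1619·46 + 1.1454·40 + 0.1337·50 + 0.1424·73 + 0.1079·59 = 85.0080
  x_3 = 0.0917·80 + 0.1843·46 + 0.0791·40 + 1.1760·50 + 0.1721·73 + 0.1804·59 = 100.9804
  x_4 = 0.1863·80 + 0.0744·46 + 0.1810·40 + 0.1993·50 + 1.1684·73 + 0.0911·59 = 126.2010
  x_5 = 0.1728·80 + 0.1140·46 + 0.1357·40 + 0.1889·50 + 0.1650·73 + 1.1928·59 = 116.3673
Output multipliers (column sums of L):
  Healthcare: 1.7921
  Textiles: 1.7390
  Chemicals: 1.8916
  Mining: 2.0168
  Agriculture: 1.8603
  Services: 1.8187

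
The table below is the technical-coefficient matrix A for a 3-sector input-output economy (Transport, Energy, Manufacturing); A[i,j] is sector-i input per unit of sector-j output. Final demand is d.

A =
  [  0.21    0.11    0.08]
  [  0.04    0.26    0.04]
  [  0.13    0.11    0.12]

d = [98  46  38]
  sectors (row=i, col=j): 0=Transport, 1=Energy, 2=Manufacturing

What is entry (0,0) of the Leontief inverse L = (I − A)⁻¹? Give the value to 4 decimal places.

Form M = I − A:
  [  0.79   -0.11   -0.08]
  [ -0.04    0.74   -0.04]
  [ -0.13   -0.11    0.88]
Leontief inverse L = M⁻¹:
  [  1.2975    0.2118    0.1276]
  [  0.0810    1.3738    0.0698]
  [  0.2018    0.2030    1.1639]
Total output x = L · d:
  x_0 = 1.2975·98 + 0.2118·46 + 0.1276·38 = 141.7525
  x_1 = 0.0810·98 + 1.3738·46 + 0.0698·38 = 73.7891
  x_2 = 0.2018·98 + 0.2030·46 + 1.1639·38 = 73.3462

L[0,0] = 1.2975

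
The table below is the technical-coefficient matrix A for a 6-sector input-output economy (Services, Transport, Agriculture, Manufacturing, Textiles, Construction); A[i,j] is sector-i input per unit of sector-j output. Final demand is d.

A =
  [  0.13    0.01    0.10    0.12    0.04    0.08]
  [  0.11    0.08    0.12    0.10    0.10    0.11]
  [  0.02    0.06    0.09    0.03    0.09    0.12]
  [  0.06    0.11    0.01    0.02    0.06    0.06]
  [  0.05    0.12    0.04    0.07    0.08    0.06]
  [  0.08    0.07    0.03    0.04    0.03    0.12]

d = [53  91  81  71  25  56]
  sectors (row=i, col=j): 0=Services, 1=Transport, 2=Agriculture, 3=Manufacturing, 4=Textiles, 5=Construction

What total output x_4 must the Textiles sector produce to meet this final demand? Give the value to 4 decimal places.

73.6969

Form M = I − A:
  [  0.87   -0.01   -0.10   -0.12   -0.04   -0.08]
  [ -0.11    0.92   -0.12   -0.10   -0.10   -0.11]
  [ -0.02   -0.06    0.91   -0.03   -0.09   -0.12]
  [ -0.06   -0.11   -0.01    0.98   -0.06   -0.06]
  [ -0.05   -0.12   -0.04   -0.07    0.92   -0.06]
  [ -0.08   -0.07   -0.03   -0.04   -0.03    0.88]
Leontief inverse L = M⁻¹:
  [  1.1925    0.0667    0.1508    0.1702    0.0900    0.1550]
  [  0.1919    1.1600    0.1904    0.1685    0.1710    0.2116]
  [  0.0712    0.1159    1.1351    0.0729    0.1377    0.1901]
  [  0.1103    0.1535    0.0522    1.0630    0.0997    0.1156]
  [  0.1101    0.1792    0.0911    0.1207    1.1323    0.1303]
  [  0.1349    0.1154    0.0730    0.0838    0.0696    1.1835]
Total output x = L · d:
  x_0 = 1.1925·53 + 0.0667·91 + 0.1508·81 + 0.1702·71 + 0.0900·25 + 0.1550·56 = 104.4988
  x_1 = 0.1919·53 + 1.1600·91 + 0.1904·81 + 0.1685·71 + 0.1710·25 + 0.2116·56 = 159.2445
  x_2 = 0.0712·53 + 0.1159·91 + 1.1351·81 + 0.0729·71 + 0.1377·25 + 0.1901·56 = 125.5331
  x_3 = 0.1103·53 + 0.1535·91 + 0.0522·81 + 1.0630·71 + 0.0997·25 + 0.1156·56 = 108.4853
  x_4 = 0.1101·53 + 0.1792·91 + 0.0911·81 + 0.1207·71 + 1.1323·25 + 0.1303·56 = 73.6969
  x_5 = 0.1349·53 + 0.1154·91 + 0.0730·81 + 0.0838·71 + 0.0696·25 + 1.1835·56 = 97.5265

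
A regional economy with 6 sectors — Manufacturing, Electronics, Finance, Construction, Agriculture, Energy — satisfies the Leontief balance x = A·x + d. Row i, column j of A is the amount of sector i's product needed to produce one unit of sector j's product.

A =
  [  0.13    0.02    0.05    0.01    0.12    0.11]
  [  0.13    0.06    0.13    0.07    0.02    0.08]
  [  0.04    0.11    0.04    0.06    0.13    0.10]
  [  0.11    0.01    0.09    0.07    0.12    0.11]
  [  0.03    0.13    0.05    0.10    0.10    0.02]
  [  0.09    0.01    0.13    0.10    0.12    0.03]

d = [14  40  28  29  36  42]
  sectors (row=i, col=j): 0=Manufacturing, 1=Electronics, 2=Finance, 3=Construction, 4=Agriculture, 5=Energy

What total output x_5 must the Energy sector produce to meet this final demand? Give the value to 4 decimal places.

Form M = I − A:
  [  0.87   -0.02   -0.05   -0.01   -0.12   -0.11]
  [ -0.13    0.94   -0.13   -0.07   -0.02   -0.08]
  [ -0.04   -0.11    0.96   -0.06   -0.13   -0.10]
  [ -0.11   -0.01   -0.09    0.93   -0.12   -0.11]
  [ -0.03   -0.13   -0.05   -0.10    0.90   -0.02]
  [ -0.09   -0.01   -0.13   -0.10   -0.12    0.97]
Leontief inverse L = M⁻¹:
  [  1.1974    0.0697    0.1111    0.0653    0.2079    0.1647]
  [  0.2115    1.1113    0.2005    0.1282    0.1194    0.1533]
  [  0.1163    0.1663    1.1152    0.1265    0.2186    0.1607]
  [  0.1872    0.0679    0.1611    1.1360    0.2248    0.1769]
  [  0.1013    0.1812    0.1168    0.1575    1.1773    0.0806]
  [  0.1607    0.0696    0.1929    0.1609    0.2186    1.0975]
Total output x = L · d:
  x_0 = 1.1974·14 + 0.0697·40 + 0.1111·28 + 0.0653·29 + 0.2079·36 + 0.1647·42 = 38.9570
  x_1 = 0.2115·14 + 1.1113·40 + 0.2005·28 + 0.1282·29 + 0.1194·36 + 0.1533·42 = 67.4793
  x_2 = 0.1163·14 + 0.1663·40 + 1.1152·28 + 0.1265·29 + 0.2186·36 + 0.1607·42 = 57.7937
  x_3 = 0.1872·14 + 0.0679·40 + 0.1611·28 + 1.1360·29 + 0.2248·36 + 0.1769·42 = 58.3136
  x_4 = 0.1013·14 + 0.1812·40 + 0.1168·28 + 0.1575·29 + 1.1773·36 + 0.0806·42 = 62.2705
  x_5 = 0.1607·14 + 0.0696·40 + 0.1929·28 + 0.1609·29 + 0.2186·36 + 1.0975·42 = 69.0700

69.0700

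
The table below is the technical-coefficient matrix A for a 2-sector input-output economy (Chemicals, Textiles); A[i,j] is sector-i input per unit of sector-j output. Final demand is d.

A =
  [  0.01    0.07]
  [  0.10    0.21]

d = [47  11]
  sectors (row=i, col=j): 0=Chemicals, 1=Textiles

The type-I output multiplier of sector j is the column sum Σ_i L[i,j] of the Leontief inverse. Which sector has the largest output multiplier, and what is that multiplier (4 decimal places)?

Textiles (1.3676)

Form M = I − A:
  [  0.99   -0.07]
  [ -0.10    0.79]
Leontief inverse L = M⁻¹:
  [  1.0192    0.0903]
  [  0.1290    1.2773]
Total output x = L · d:
  x_0 = 1.0192·47 + 0.0903·11 = 48.8969
  x_1 = 0.1290·47 + 1.2773·11 = 20.1135
Output multipliers (column sums of L):
  Chemicals: 1.1482
  Textiles: 1.3676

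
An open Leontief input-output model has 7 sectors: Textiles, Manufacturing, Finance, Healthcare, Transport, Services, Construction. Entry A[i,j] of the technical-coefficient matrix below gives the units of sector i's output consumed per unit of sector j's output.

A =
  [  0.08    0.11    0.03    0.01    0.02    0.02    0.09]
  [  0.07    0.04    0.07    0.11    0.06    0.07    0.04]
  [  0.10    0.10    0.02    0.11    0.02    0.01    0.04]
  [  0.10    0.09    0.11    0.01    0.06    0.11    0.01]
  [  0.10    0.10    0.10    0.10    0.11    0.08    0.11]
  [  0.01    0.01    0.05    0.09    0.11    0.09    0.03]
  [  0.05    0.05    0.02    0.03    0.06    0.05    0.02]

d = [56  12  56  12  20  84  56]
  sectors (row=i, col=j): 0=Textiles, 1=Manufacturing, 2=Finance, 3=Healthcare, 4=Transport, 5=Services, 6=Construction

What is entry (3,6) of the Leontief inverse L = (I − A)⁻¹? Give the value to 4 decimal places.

L[3,6] = 0.0561

Form M = I − A:
  [  0.92   -0.11   -0.03   -0.01   -0.02   -0.02   -0.09]
  [ -0.07    0.96   -0.07   -0.11   -0.06   -0.07   -0.04]
  [ -0.10   -0.10    0.98   -0.11   -0.02   -0.01   -0.04]
  [ -0.10   -0.09   -0.11    0.99   -0.06   -0.11   -0.01]
  [ -0.10   -0.10   -0.10   -0.10    0.89   -0.08   -0.11]
  [ -0.01   -0.01   -0.05   -0.09   -0.11    0.91   -0.03]
  [ -0.05   -0.05   -0.02   -0.03   -0.06   -0.05    0.98]
Leontief inverse L = M⁻¹:
  [  1.1237    0.1524    0.0617    0.0493    0.0551    0.0545    0.1203]
  [  0.1323    1.1016    0.1202    0.1619    0.1114    0.1227    0.0799]
  [  0.1546    0.1531    1.0632    0.1499    0.0595    0.0543    0.0737]
  [  0.1625    0.1521    0.1572    1.0738    0.1134    0.1598    0.0561]
  [  0.1934    0.1916    0.1728    0.1819    1.1880    0.1568    0.1726]
  [  0.0646    0.0632    0.0985    0.1409    0.1630    1.1413    0.0672]
  [  0.0873    0.0867    0.0514    0.0650    0.0942    0.0829    1.0478]
Total output x = L · d:
  x_0 = 1.1237·56 + 0.1524·12 + 0.0617·56 + 0.0493·12 + 0.0551·20 + 0.0545·84 + 0.1203·56 = 81.2192
  x_1 = 0.1323·56 + 1.1016·12 + 0.1202·56 + 0.1619·12 + 0.1114·20 + 0.1227·84 + 0.0799·56 = 46.3105
  x_2 = 0.1546·56 + 0.1531·12 + 1.0632·56 + 0.1499·12 + 0.0595·20 + 0.0543·84 + 0.0737·56 = 81.7079
  x_3 = 0.1625·56 + 0.1521·12 + 0.1572·56 + 1.0738·12 + 0.1134·20 + 0.1598·84 + 0.0561·56 = 51.4516
  x_4 = 0.1934·56 + 0.1916·12 + 0.1728·56 + 0.1819·12 + 1.1880·20 + 0.1568·84 + 0.1726·56 = 71.5845
  x_5 = 0.0646·56 + 0.0632·12 + 0.0985·56 + 0.1409·12 + 0.1630·20 + 1.1413·84 + 0.0672·56 = 114.4825
  x_6 = 0.0873·56 + 0.0867·12 + 0.0514·56 + 0.0650·12 + 0.0942·20 + 0.0829·84 + 1.0478·56 = 77.1157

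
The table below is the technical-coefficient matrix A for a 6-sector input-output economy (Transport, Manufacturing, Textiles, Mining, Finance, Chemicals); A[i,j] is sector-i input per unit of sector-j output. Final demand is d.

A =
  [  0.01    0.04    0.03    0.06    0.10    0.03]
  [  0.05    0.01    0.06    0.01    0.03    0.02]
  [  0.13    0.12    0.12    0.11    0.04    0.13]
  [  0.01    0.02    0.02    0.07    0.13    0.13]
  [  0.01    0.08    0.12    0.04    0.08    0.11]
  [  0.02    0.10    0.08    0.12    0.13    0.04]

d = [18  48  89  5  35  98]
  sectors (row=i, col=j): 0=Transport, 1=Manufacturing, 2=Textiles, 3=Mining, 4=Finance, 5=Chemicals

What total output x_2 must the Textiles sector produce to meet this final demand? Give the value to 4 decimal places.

Form M = I − A:
  [  0.99   -0.04   -0.03   -0.06   -0.10   -0.03]
  [ -0.05    0.99   -0.06   -0.01   -0.03   -0.02]
  [ -0.13   -0.12    0.88   -0.11   -0.04   -0.13]
  [ -0.01   -0.02   -0.02    0.93   -0.13   -0.13]
  [ -0.01   -0.08   -0.12   -0.04    0.92   -0.11]
  [ -0.02   -0.10   -0.08   -0.12   -0.13    0.96]
Leontief inverse L = M⁻¹:
  [  1.0262    0.0699    0.0673    0.0900    0.1395    0.0708]
  [  0.0652    1.0329    0.0852    0.0337    0.0557    0.0460]
  [  0.1742    0.1882    1.1969    0.1880    0.1337    0.2122]
  [  0.0302    0.0672    0.0743    1.1190    0.1931    0.1861]
  [  0.0472    0.1362    0.1847    0.0979    1.1429    0.1735]
  [  0.0528    0.1516    0.1443    0.1742    0.1988    1.1124]
Total output x = L · d:
  x_0 = 1.0262·18 + 0.0699·48 + 0.0673·89 + 0.0900·5 + 0.1395·35 + 0.0708·98 = 40.0811
  x_1 = 0.0652·18 + 1.0329·48 + 0.0852·89 + 0.0337·5 + 0.0557·35 + 0.0460·98 = 64.9680
  x_2 = 0.1742·18 + 0.1882·48 + 1.1969·89 + 0.1880·5 + 0.1337·35 + 0.2122·98 = 145.1083
  x_3 = 0.0302·18 + 0.0672·48 + 0.0743·89 + 1.1190·5 + 0.1931·35 + 0.1861·98 = 40.9714
  x_4 = 0.0472·18 + 0.1362·48 + 0.1847·89 + 0.0979·5 + 1.1429·35 + 0.1735·98 = 81.3266
  x_5 = 0.0528·18 + 0.1516·48 + 0.1443·89 + 0.1742·5 + 0.1988·35 + 1.1124·98 = 137.9126

145.1083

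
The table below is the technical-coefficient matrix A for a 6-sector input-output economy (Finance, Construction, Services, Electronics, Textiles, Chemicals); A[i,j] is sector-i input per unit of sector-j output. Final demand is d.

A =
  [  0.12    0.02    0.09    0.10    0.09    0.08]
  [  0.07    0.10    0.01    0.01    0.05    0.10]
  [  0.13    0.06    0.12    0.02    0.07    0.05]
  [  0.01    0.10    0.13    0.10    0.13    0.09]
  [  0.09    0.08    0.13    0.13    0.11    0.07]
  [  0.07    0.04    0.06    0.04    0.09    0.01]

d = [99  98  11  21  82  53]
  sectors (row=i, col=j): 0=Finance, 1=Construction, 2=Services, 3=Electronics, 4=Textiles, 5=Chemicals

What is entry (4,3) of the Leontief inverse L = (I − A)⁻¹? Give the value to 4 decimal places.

L[4,3] = 0.2101

Form M = I − A:
  [  0.88   -0.02   -0.09   -0.10   -0.09   -0.08]
  [ -0.07    0.90   -0.01   -0.01   -0.05   -0.10]
  [ -0.13   -0.06    0.88   -0.02   -0.07   -0.05]
  [ -0.01   -0.10   -0.13    0.90   -0.13   -0.09]
  [ -0.09   -0.08   -0.13   -0.13    0.89   -0.07]
  [ -0.07   -0.04   -0.06   -0.04   -0.09    0.99]
Leontief inverse L = M⁻¹:
  [  1.2019    0.0804    0.1854    0.1709    0.1801    0.1429]
  [  0.1210    1.1382    0.0570    0.0482    0.1018    0.1392]
  [  0.2099    0.1106    1.1988    0.0766    0.1436    0.1058]
  [  0.0965    0.1742    0.2284    1.1683    0.2242    0.1590]
  [  0.1869    0.1583    0.2417    0.2101    1.2161    0.1484]
  [  0.1235    0.0798    0.1193    0.0850    0.1452    1.0522]
Total output x = L · d:
  x_0 = 1.2019·99 + 0.0804·98 + 0.1854·11 + 0.1709·21 + 0.1801·82 + 0.1429·53 = 154.8318
  x_1 = 0.1210·99 + 1.1382·98 + 0.0570·11 + 0.0482·21 + 0.1018·82 + 0.1392·53 = 140.8837
  x_2 = 0.2099·99 + 0.1106·98 + 1.1988·11 + 0.0766·21 + 0.1436·82 + 0.1058·53 = 63.7933
  x_3 = 0.0965·99 + 0.1742·98 + 0.2284·11 + 1.1683·21 + 0.2242·82 + 0.1590·53 = 80.4776
  x_4 = 0.1869·99 + 0.1583·98 + 0.2417·11 + 0.2101·21 + 1.2161·82 + 0.1484·53 = 148.6712
  x_5 = 0.1235·99 + 0.0798·98 + 0.1193·11 + 0.0850·21 + 0.1452·82 + 1.0522·53 = 90.8088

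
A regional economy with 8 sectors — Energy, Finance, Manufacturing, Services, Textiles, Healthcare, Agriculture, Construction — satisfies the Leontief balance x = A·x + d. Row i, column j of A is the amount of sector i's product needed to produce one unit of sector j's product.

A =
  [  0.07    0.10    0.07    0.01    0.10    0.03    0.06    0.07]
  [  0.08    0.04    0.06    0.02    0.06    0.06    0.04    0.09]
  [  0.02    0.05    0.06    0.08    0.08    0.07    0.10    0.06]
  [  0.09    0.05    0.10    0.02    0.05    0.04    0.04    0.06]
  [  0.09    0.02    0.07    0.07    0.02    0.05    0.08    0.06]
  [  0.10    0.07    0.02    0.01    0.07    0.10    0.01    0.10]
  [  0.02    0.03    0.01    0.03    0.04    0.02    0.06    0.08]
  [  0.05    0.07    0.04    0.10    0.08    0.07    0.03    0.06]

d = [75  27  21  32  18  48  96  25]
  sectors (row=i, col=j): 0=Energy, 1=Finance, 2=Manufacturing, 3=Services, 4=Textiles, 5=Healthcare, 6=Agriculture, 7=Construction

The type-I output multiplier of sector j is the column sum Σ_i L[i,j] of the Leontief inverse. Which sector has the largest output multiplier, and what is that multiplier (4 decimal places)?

Construction (2.0695)

Form M = I − A:
  [  0.93   -0.10   -0.07   -0.01   -0.10   -0.03   -0.06   -0.07]
  [ -0.08    0.96   -0.06   -0.02   -0.06   -0.06   -0.04   -0.09]
  [ -0.02   -0.05    0.94   -0.08   -0.08   -0.07   -0.10   -0.06]
  [ -0.09   -0.05   -0.10    0.98   -0.05   -0.04   -0.04   -0.06]
  [ -0.09   -0.02   -0.07   -0.07    0.98   -0.05   -0.08   -0.06]
  [ -0.10   -0.07   -0.02   -0.01   -0.07    0.90   -0.01   -0.10]
  [ -0.02   -0.03   -0.01   -0.03   -0.04   -0.02    0.94   -0.08]
  [ -0.05   -0.07   -0.04   -0.10   -0.08   -0.07   -0.03    0.94]
Leontief inverse L = M⁻¹:
  [  1.1299    0.1496    0.1201    0.0541    0.1587    0.0814    0.1123    0.1379]
  [  0.1342    1.0880    0.1039    0.0593    0.1152    0.1077    0.0842    0.1506]
  [  0.0805    0.0982    1.1089    0.1220    0.1362    0.1218    0.1495    0.1283]
  [  0.1419    0.0975    0.1452    1.0591    0.1059    0.0868    0.0875    0.1202]
  [  0.1421    0.0683    0.1148    0.1062    1.0756    0.0949    0.1251    0.1206]
  [  0.1637    0.1238    0.0673    0.0495    0.1306    1.1537    0.0537    0.1671]
  [  0.0530    0.0579    0.0365    0.0556    0.0721    0.0482    1.0863    0.1176]
  [  0.1146    0.1204    0.0927    0.1396    0.1377    0.1223    0.0772    1.1271]
Total output x = L · d:
  x_0 = 1.1299·75 + 0.1496·27 + 0.1201·21 + 0.0541·32 + 0.1587·18 + 0.0814·48 + 0.1123·96 + 0.1379·25 = 114.0267
  x_1 = 0.1342·75 + 1.0880·27 + 0.1039·21 + 0.0593·32 + 0.1152·18 + 0.1077·48 + 0.0842·96 + 0.1506·25 = 62.6157
  x_2 = 0.0805·75 + 0.0982·27 + 1.1089·21 + 0.1220·32 + 0.1362·18 + 0.1218·48 + 0.1495·96 + 0.1283·25 = 61.7334
  x_3 = 0.1419·75 + 0.0975·27 + 0.1452·21 + 1.0591·32 + 0.1059·18 + 0.0868·48 + 0.0875·96 + 0.1202·25 = 67.6993
  x_4 = 0.1421·75 + 0.0683·27 + 0.1148·21 + 0.1062·32 + 1.0756·18 + 0.0949·48 + 0.1251·96 + 0.1206·25 = 57.2500
  x_5 = 0.1637·75 + 0.1238·27 + 0.0673·21 + 0.0495·32 + 0.1306·18 + 1.1537·48 + 0.0537·96 + 0.1671·25 = 85.6825
  x_6 = 0.0530·75 + 0.0579·27 + 0.0365·21 + 0.0556·32 + 0.0721·18 + 0.0482·48 + 1.0863·96 + 0.1176·25 = 118.9224
  x_7 = 0.1146·75 + 0.1204·27 + 0.0927·21 + 0.1396·32 + 0.1377·18 + 0.1223·48 + 0.0772·96 + 1.1271·25 = 62.2012
Output multipliers (column sums of L):
  Energy: 1.9599
  Finance: 1.8038
  Manufacturing: 1.7894
  Services: 1.6454
  Textiles: 1.9321
  Healthcare: 1.8168
  Agriculture: 1.7759
  Construction: 2.0695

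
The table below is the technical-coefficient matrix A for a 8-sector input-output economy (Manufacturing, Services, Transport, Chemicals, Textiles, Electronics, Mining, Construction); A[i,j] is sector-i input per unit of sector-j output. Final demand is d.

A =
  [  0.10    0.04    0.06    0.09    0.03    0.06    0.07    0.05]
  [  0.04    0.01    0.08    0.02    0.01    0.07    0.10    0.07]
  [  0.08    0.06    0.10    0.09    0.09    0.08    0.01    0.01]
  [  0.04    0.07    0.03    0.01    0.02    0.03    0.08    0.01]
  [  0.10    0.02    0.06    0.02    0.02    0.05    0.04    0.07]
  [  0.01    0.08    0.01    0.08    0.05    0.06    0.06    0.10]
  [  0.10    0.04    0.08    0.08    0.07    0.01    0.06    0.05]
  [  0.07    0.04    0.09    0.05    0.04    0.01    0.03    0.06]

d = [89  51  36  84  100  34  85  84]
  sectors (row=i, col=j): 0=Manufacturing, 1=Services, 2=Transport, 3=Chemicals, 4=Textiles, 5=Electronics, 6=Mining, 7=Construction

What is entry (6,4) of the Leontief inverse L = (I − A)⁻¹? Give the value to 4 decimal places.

L[6,4] = 0.1064

Form M = I − A:
  [  0.90   -0.04   -0.06   -0.09   -0.03   -0.06   -0.07   -0.05]
  [ -0.04    0.99   -0.08   -0.02   -0.01   -0.07   -0.10   -0.07]
  [ -0.08   -0.06    0.90   -0.09   -0.09   -0.08   -0.01   -0.01]
  [ -0.04   -0.07   -0.03    0.99   -0.02   -0.03   -0.08   -0.01]
  [ -0.10   -0.02   -0.06   -0.02    0.98   -0.05   -0.04   -0.07]
  [ -0.01   -0.08   -0.01   -0.08   -0.05    0.94   -0.06   -0.10]
  [ -0.10   -0.04   -0.08   -0.08   -0.07   -0.01    0.94   -0.05]
  [ -0.07   -0.04   -0.09   -0.05   -0.04   -0.01   -0.03    0.94]
Leontief inverse L = M⁻¹:
  [  1.1605    0.0819    0.1150    0.1415    0.0673    0.1003    0.1206    0.0927]
  [  0.0905    1.0452    0.1281    0.0665    0.0459    0.1017    0.1368    0.1062]
  [  0.1401    0.1032    1.1552    0.1404    0.1274    0.1274    0.0610    0.0552]
  [  0.0768    0.0919    0.0651    1.0410    0.0428    0.0544    0.1113    0.0376]
  [  0.1487    0.0520    0.1048    0.0634    1.0503    0.0821    0.0764    0.1046]
  [  0.0592    0.1141    0.0589    0.1185    0.0798    1.0918    0.1048    0.1412]
  [  0.1638    0.0787    0.1373    0.1292    0.1064    0.0505    1.1075    0.0896]
  [  0.1200    0.0713    0.1375    0.0903    0.0704    0.0436    0.0663    1.0913]
Total output x = L · d:
  x_0 = 1.1605·89 + 0.0819·51 + 0.1150·36 + 0.1415·84 + 0.0673·100 + 0.1003·34 + 0.1206·85 + 0.0927·84 = 151.6645
  x_1 = 0.0905·89 + 1.0452·51 + 0.1281·36 + 0.0665·84 + 0.0459·100 + 0.1017·34 + 0.1368·85 + 0.1062·84 = 100.1511
  x_2 = 0.1401·89 + 0.1032·51 + 1.1552·36 + 0.1404·84 + 0.1274·100 + 0.1274·34 + 0.0610·85 + 0.0552·84 = 98.0089
  x_3 = 0.0768·89 + 0.0919·51 + 0.0651·36 + 1.0410·84 + 0.0428·100 + 0.0544·34 + 0.1113·85 + 0.0376·84 = 120.0503
  x_4 = 0.1487·89 + 0.0520·51 + 0.1048·36 + 0.0634·84 + 1.0503·100 + 0.0821·34 + 0.0764·85 + 0.1046·84 = 148.0879
  x_5 = 0.0592·89 + 0.1141·51 + 0.0589·36 + 0.1185·84 + 0.0798·100 + 1.0918·34 + 0.1048·85 + 0.1412·84 = 89.0311
  x_6 = 0.1638·89 + 0.0787·51 + 0.1373·36 + 0.1292·84 + 0.1064·100 + 0.0505·34 + 1.1075·85 + 0.0896·84 = 148.4120
  x_7 = 0.1200·89 + 0.0713·51 + 0.1375·36 + 0.0903·84 + 0.0704·100 + 0.0436·34 + 0.0663·85 + 1.0913·84 = 132.6724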